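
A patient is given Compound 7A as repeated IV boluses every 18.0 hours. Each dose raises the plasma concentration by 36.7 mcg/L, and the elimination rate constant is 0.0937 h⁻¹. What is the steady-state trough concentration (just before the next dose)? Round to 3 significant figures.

Fraction remaining after one interval: e^(−kτ) = e^(−0.09370 × 18.0) = 0.1851
R = 1 / (1 − 0.1851) = 1.227
Css,max = 36.7 × 1.227 = 45.04 mcg/L
Css,min = Css,max × e^(−kτ) = 45.04 × 0.1851 ≈ 8.34 mcg/L

8.34 mcg/L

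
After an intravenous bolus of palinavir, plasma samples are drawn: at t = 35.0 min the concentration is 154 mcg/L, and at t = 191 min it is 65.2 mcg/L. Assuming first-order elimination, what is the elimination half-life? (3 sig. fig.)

k = ln(C₁/C₂) / (t₂ − t₁) = ln(154/65.2) / (191 − 35.0)
  = 0.8595 / 156.0 = 0.005510 min⁻¹
t½ = ln 2 / k = ln 2 / 0.005510 ≈ 126 minutes

126 minutes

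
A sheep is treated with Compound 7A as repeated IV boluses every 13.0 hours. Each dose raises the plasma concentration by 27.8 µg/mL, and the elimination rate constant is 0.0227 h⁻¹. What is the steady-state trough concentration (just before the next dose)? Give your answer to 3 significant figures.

81.0 µg/mL

Fraction remaining after one interval: e^(−kτ) = e^(−0.02270 × 13.0) = 0.7445
R = 1 / (1 − 0.7445) = 3.913
Css,max = 27.8 × 3.913 = 108.8 µg/mL
Css,min = Css,max × e^(−kτ) = 108.8 × 0.7445 ≈ 81.0 µg/mL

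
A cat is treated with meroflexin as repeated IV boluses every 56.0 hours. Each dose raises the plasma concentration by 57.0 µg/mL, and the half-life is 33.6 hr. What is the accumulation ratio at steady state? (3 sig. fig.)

k = ln 2 / 33.6 = 0.02063 hr⁻¹
Fraction remaining after one interval: e^(−kτ) = e^(−0.02063 × 56.0) = 0.3150
R = 1 / (1 − 0.3150) = 1 / 0.6850 ≈ 1.46

1.46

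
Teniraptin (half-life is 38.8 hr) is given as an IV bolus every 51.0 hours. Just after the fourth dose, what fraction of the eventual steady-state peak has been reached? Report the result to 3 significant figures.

0.974

k = ln 2 / 38.8 = 0.01786 hr⁻¹
f_n = 1 − e^(−nkτ) = 1 − e^(−4 × 0.01786 × 51.0) = 1 − e^(−3.644) = 1 − 0.02614 ≈ 0.974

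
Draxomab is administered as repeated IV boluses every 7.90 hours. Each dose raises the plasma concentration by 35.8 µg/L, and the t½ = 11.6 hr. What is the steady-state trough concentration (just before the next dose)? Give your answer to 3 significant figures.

59.3 µg/L

k = ln 2 / 11.6 = 0.05975 hr⁻¹
Fraction remaining after one interval: e^(−kτ) = e^(−0.05975 × 7.90) = 0.6237
R = 1 / (1 − 0.6237) = 2.658
Css,max = 35.8 × 2.658 = 95.14 µg/L
Css,min = Css,max × e^(−kτ) = 95.14 × 0.6237 ≈ 59.3 µg/L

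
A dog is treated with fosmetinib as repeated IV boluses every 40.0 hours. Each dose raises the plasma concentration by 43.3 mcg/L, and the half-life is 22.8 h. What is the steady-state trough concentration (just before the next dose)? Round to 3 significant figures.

18.2 mcg/L

k = ln 2 / 22.8 = 0.03040 h⁻¹
Fraction remaining after one interval: e^(−kτ) = e^(−0.03040 × 40.0) = 0.2964
R = 1 / (1 − 0.2964) = 1.421
Css,max = 43.3 × 1.421 = 61.54 mcg/L
Css,min = Css,max × e^(−kτ) = 61.54 × 0.2964 ≈ 18.2 mcg/L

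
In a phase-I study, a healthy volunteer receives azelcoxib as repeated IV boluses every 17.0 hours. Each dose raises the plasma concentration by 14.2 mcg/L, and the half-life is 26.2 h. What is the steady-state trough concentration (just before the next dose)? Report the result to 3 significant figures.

25.0 mcg/L

k = ln 2 / 26.2 = 0.02646 h⁻¹
Fraction remaining after one interval: e^(−kτ) = e^(−0.02646 × 17.0) = 0.6378
R = 1 / (1 − 0.6378) = 2.761
Css,max = 14.2 × 2.761 = 39.20 mcg/L
Css,min = Css,max × e^(−kτ) = 39.20 × 0.6378 ≈ 25.0 mcg/L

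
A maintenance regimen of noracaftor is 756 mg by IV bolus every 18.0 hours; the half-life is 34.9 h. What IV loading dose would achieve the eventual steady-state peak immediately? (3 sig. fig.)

2520 mg

k = ln 2 / 34.9 = 0.01986 h⁻¹
Accumulation ratio R = 1 / (1 − e^(−kτ)) = 1 / (1 − e^(−0.01986×18.0)) = 1 / (1 − 0.6994) = 3.327
Loading dose = maintenance dose × R = 756 × 3.327 ≈ 2520 mg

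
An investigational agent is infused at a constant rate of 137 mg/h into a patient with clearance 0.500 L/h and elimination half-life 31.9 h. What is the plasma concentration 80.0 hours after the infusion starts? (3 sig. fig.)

226 mg/L

Css = rate / CL = 137 / 0.500 = 274.0 mg/L
k = ln 2 / 31.9 = 0.02173 h⁻¹
C(t) = Css (1 − e^(−kt)) = 274.0 × (1 − e^(−1.738)) = 274.0 × 0.8242 ≈ 226 mg/L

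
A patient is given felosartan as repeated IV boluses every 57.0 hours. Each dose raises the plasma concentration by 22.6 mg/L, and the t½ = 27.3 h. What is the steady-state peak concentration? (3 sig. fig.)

k = ln 2 / 27.3 = 0.02539 h⁻¹
Fraction remaining after one interval: e^(−kτ) = e^(−0.02539 × 57.0) = 0.2352
R = 1 / (1 − 0.2352) = 1.308
Css,max = 22.6 × 1.308 ≈ 29.6 mg/L

29.6 mg/L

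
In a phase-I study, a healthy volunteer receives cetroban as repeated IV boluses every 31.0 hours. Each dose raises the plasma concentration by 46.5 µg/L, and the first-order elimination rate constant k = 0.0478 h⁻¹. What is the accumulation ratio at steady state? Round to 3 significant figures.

Fraction remaining after one interval: e^(−kτ) = e^(−0.04780 × 31.0) = 0.2272
R = 1 / (1 − 0.2272) = 1 / 0.7728 ≈ 1.29

1.29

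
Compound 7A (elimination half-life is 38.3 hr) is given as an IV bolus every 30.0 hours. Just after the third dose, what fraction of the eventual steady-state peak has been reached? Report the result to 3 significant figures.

k = ln 2 / 38.3 = 0.01810 hr⁻¹
f_n = 1 − e^(−nkτ) = 1 − e^(−3 × 0.01810 × 30.0) = 1 − e^(−1.629) = 1 − 0.1962 ≈ 0.804

0.804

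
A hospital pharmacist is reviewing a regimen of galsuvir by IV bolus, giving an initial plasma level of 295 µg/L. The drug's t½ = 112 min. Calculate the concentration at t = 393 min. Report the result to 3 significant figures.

k = ln 2 / 112 = 0.006189 min⁻¹
393 min is 3.509 half-lives, so C = 295 × (1/2)^3.509 = 295 × 0.08784 ≈ 25.9 µg/L

25.9 µg/L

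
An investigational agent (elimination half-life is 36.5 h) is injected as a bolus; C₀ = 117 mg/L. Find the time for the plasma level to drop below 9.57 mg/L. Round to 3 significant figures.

k = ln 2 / 36.5 = 0.01899 h⁻¹
C(t) = C₀ e^(−kt)  ⇒  t = ln(C₀/C) / k
t = ln(117/9.57) / 0.01899 = 2.504 / 0.01899 ≈ 132 hours

132 hours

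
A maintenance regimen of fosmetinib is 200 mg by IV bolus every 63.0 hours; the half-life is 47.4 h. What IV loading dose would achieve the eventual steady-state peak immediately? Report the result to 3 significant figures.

332 mg

k = ln 2 / 47.4 = 0.01462 h⁻¹
Accumulation ratio R = 1 / (1 − e^(−kτ)) = 1 / (1 − e^(−0.01462×63.0)) = 1 / (1 − 0.3980) = 1.661
Loading dose = maintenance dose × R = 200 × 1.661 ≈ 332 mg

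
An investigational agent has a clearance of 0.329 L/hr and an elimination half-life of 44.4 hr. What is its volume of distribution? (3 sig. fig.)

21.1 L

k = ln 2 / t½ = ln 2 / 44.4 = 0.01561 hr⁻¹
V = CL / k = 0.329 / 0.01561 ≈ 21.1 L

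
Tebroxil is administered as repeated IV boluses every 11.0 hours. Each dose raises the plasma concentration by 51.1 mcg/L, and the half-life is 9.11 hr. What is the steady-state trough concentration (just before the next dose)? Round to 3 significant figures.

39.0 mcg/L

k = ln 2 / 9.11 = 0.07609 hr⁻¹
Fraction remaining after one interval: e^(−kτ) = e^(−0.07609 × 11.0) = 0.4330
R = 1 / (1 − 0.4330) = 1.764
Css,max = 51.1 × 1.764 = 90.13 mcg/L
Css,min = Css,max × e^(−kτ) = 90.13 × 0.4330 ≈ 39.0 mcg/L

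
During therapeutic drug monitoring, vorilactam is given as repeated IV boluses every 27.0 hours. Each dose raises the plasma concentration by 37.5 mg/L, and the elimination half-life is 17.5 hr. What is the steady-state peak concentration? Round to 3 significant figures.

57.1 mg/L

k = ln 2 / 17.5 = 0.03961 hr⁻¹
Fraction remaining after one interval: e^(−kτ) = e^(−0.03961 × 27.0) = 0.3432
R = 1 / (1 − 0.3432) = 1.523
Css,max = 37.5 × 1.523 ≈ 57.1 mg/L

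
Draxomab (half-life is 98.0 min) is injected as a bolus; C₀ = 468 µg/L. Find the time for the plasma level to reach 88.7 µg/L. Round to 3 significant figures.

k = ln 2 / 98.0 = 0.007073 min⁻¹
C(t) = C₀ e^(−kt)  ⇒  t = ln(C₀/C) / k
t = ln(468/88.7) / 0.007073 = 1.663 / 0.007073 ≈ 235 minutes

235 minutes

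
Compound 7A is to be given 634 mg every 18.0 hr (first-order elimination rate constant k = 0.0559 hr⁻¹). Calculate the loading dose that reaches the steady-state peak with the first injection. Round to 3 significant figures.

Accumulation ratio R = 1 / (1 − e^(−kτ)) = 1 / (1 − e^(−0.05590×18.0)) = 1 / (1 − 0.3656) = 1.576
Loading dose = maintenance dose × R = 634 × 1.576 ≈ 999 mg

999 mg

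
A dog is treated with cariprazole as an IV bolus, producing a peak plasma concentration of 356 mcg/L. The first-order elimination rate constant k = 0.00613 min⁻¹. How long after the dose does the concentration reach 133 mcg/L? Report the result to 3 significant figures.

161 minutes

C(t) = C₀ e^(−kt)  ⇒  t = ln(C₀/C) / k
t = ln(356/133) / 0.006130 = 0.9846 / 0.006130 ≈ 161 minutes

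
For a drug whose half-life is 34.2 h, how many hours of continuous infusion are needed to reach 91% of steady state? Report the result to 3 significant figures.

k = ln 2 / 34.2 = 0.02027 h⁻¹
f = 1 − e^(−kt)  ⇒  t = −ln(1 − f) / k
t = −ln(1 − 0.91) / 0.02027 = 2.408 / 0.02027 ≈ 119 hours

119 hours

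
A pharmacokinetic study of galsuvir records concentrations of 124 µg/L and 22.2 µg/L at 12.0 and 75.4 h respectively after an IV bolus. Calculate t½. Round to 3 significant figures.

25.5 hours

k = ln(C₁/C₂) / (t₂ − t₁) = ln(124/22.2) / (75.4 − 12.0)
  = 1.720 / 63.40 = 0.02713 h⁻¹
t½ = ln 2 / k = ln 2 / 0.02713 ≈ 25.5 hours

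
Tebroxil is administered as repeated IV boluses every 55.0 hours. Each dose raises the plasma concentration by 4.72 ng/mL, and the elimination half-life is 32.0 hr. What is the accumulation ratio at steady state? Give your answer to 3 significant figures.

1.44

k = ln 2 / 32.0 = 0.02166 hr⁻¹
Fraction remaining after one interval: e^(−kτ) = e^(−0.02166 × 55.0) = 0.3038
R = 1 / (1 − 0.3038) = 1 / 0.6962 ≈ 1.44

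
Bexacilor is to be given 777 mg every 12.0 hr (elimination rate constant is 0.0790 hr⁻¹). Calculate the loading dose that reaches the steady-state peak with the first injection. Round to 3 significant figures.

Accumulation ratio R = 1 / (1 − e^(−kτ)) = 1 / (1 − e^(−0.07900×12.0)) = 1 / (1 − 0.3875) = 1.633
Loading dose = maintenance dose × R = 777 × 1.633 ≈ 1270 mg

1270 mg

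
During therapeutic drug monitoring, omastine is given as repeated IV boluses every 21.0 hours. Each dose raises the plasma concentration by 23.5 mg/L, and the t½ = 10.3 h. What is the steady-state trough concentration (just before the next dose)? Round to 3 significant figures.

7.56 mg/L

k = ln 2 / 10.3 = 0.06730 h⁻¹
Fraction remaining after one interval: e^(−kτ) = e^(−0.06730 × 21.0) = 0.2434
R = 1 / (1 − 0.2434) = 1.322
Css,max = 23.5 × 1.322 = 31.06 mg/L
Css,min = Css,max × e^(−kτ) = 31.06 × 0.2434 ≈ 7.56 mg/L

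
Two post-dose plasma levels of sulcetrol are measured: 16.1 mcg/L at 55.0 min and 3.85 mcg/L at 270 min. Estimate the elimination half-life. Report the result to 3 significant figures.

104 minutes

k = ln(C₁/C₂) / (t₂ − t₁) = ln(16.1/3.85) / (270 − 55.0)
  = 1.431 / 215.0 = 0.006655 min⁻¹
t½ = ln 2 / k = ln 2 / 0.006655 ≈ 104 minutes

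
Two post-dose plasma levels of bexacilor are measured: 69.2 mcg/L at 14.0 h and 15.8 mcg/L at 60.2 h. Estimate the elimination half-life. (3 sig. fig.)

21.7 hours

k = ln(C₁/C₂) / (t₂ − t₁) = ln(69.2/15.8) / (60.2 − 14.0)
  = 1.477 / 46.20 = 0.03197 h⁻¹
t½ = ln 2 / k = ln 2 / 0.03197 ≈ 21.7 hours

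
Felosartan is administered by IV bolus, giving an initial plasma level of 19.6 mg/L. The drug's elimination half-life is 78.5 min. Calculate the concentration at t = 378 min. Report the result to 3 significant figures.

k = ln 2 / 78.5 = 0.008830 min⁻¹
378 min is 4.815 half-lives, so C = 19.6 × (1/2)^4.815 = 19.6 × 0.03552 ≈ 0.696 mg/L

0.696 mg/L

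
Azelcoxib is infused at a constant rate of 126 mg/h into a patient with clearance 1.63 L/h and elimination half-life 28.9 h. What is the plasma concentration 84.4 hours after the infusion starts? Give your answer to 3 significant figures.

Css = rate / CL = 126 / 1.63 = 77.30 mg/L
k = ln 2 / 28.9 = 0.02398 h⁻¹
C(t) = Css (1 − e^(−kt)) = 77.30 × (1 − e^(−2.024)) = 77.30 × 0.8679 ≈ 67.1 mg/L

67.1 mg/L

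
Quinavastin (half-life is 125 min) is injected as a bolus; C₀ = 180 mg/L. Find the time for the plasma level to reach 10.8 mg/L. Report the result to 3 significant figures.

507 minutes

k = ln 2 / 125 = 0.005545 min⁻¹
C(t) = C₀ e^(−kt)  ⇒  t = ln(C₀/C) / k
t = ln(180/10.8) / 0.005545 = 2.813 / 0.005545 ≈ 507 minutes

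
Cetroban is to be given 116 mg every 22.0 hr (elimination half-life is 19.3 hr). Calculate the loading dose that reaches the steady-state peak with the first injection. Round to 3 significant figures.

k = ln 2 / 19.3 = 0.03591 hr⁻¹
Accumulation ratio R = 1 / (1 − e^(−kτ)) = 1 / (1 − e^(−0.03591×22.0)) = 1 / (1 − 0.4538) = 1.831
Loading dose = maintenance dose × R = 116 × 1.831 ≈ 212 mg

212 mg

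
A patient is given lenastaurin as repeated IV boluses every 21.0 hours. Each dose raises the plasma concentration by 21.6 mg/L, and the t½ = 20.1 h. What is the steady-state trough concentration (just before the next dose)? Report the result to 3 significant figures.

k = ln 2 / 20.1 = 0.03448 h⁻¹
Fraction remaining after one interval: e^(−kτ) = e^(−0.03448 × 21.0) = 0.4847
R = 1 / (1 − 0.4847) = 1.941
Css,max = 21.6 × 1.941 = 41.92 mg/L
Css,min = Css,max × e^(−kτ) = 41.92 × 0.4847 ≈ 20.3 mg/L

20.3 mg/L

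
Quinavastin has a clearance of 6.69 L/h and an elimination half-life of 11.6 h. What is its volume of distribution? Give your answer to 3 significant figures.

112 L

k = ln 2 / t½ = ln 2 / 11.6 = 0.05975 h⁻¹
V = CL / k = 6.69 / 0.05975 ≈ 112 L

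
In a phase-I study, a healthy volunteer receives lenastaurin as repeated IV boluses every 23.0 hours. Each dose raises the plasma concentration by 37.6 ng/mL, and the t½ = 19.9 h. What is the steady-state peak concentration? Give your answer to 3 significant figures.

k = ln 2 / 19.9 = 0.03483 h⁻¹
Fraction remaining after one interval: e^(−kτ) = e^(−0.03483 × 23.0) = 0.4488
R = 1 / (1 − 0.4488) = 1.814
Css,max = 37.6 × 1.814 ≈ 68.2 ng/mL

68.2 ng/mL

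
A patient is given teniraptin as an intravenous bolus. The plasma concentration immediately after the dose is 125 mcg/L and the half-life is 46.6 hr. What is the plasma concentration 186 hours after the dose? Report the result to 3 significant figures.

7.86 mcg/L

k = ln 2 / 46.6 = 0.01487 hr⁻¹
C(t) = C₀ e^(−kt) = 125 × e^(−0.01487 × 186) = 125 × e^(−2.767) = 125 × 0.06287 ≈ 7.86 mcg/L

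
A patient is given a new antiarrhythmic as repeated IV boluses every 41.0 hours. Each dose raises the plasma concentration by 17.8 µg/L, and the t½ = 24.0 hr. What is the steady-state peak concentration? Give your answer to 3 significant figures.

k = ln 2 / 24.0 = 0.02888 hr⁻¹
Fraction remaining after one interval: e^(−kτ) = e^(−0.02888 × 41.0) = 0.3060
R = 1 / (1 − 0.3060) = 1.441
Css,max = 17.8 × 1.441 ≈ 25.6 µg/L

25.6 µg/L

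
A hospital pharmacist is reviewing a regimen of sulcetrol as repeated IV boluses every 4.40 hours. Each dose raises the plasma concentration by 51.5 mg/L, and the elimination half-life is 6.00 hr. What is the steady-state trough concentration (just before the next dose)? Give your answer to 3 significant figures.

k = ln 2 / 6.00 = 0.1155 hr⁻¹
Fraction remaining after one interval: e^(−kτ) = e^(−0.1155 × 4.40) = 0.6015
R = 1 / (1 − 0.6015) = 2.509
Css,max = 51.5 × 2.509 = 129.2 mg/L
Css,min = Css,max × e^(−kτ) = 129.2 × 0.6015 ≈ 77.7 mg/L

77.7 mg/L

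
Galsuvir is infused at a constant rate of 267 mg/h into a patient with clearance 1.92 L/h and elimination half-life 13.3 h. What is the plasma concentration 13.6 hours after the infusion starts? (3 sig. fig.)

Css = rate / CL = 267 / 1.92 = 139.1 mg/L
k = ln 2 / 13.3 = 0.05212 h⁻¹
C(t) = Css (1 − e^(−kt)) = 139.1 × (1 − e^(−0.7088)) = 139.1 × 0.5078 ≈ 70.6 mg/L

70.6 mg/L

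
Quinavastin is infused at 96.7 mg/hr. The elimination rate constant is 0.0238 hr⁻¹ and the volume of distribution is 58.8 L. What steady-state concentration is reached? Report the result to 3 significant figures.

CL = k · V = 0.0238 × 58.8 = 1.399 L/hr
Css = rate / CL = 96.7 / 1.399 ≈ 69.1 mg/L

69.1 mg/L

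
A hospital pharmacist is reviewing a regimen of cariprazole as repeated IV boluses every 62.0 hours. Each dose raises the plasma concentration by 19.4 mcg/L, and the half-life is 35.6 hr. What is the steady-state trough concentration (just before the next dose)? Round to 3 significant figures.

8.28 mcg/L

k = ln 2 / 35.6 = 0.01947 hr⁻¹
Fraction remaining after one interval: e^(−kτ) = e^(−0.01947 × 62.0) = 0.2990
R = 1 / (1 − 0.2990) = 1.427
Css,max = 19.4 × 1.427 = 27.68 mcg/L
Css,min = Css,max × e^(−kτ) = 27.68 × 0.2990 ≈ 8.28 mcg/L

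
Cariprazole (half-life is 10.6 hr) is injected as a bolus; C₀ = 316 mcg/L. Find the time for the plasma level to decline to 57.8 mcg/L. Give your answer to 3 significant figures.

k = ln 2 / 10.6 = 0.06539 hr⁻¹
C(t) = C₀ e^(−kt)  ⇒  t = ln(C₀/C) / k
t = ln(316/57.8) / 0.06539 = 1.699 / 0.06539 ≈ 26.0 hours

26.0 hours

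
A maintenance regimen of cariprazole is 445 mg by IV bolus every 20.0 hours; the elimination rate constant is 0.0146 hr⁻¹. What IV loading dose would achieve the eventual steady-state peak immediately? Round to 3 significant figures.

1760 mg

Accumulation ratio R = 1 / (1 − e^(−kτ)) = 1 / (1 − e^(−0.01460×20.0)) = 1 / (1 − 0.7468) = 3.949
Loading dose = maintenance dose × R = 445 × 3.949 ≈ 1760 mg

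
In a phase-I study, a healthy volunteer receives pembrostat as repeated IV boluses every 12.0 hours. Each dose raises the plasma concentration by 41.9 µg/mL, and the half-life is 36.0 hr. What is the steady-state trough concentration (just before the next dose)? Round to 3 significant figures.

k = ln 2 / 36.0 = 0.01925 hr⁻¹
Fraction remaining after one interval: e^(−kτ) = e^(−0.01925 × 12.0) = 0.7937
R = 1 / (1 − 0.7937) = 4.847
Css,max = 41.9 × 4.847 = 203.1 µg/mL
Css,min = Css,max × e^(−kτ) = 203.1 × 0.7937 ≈ 161 µg/mL

161 µg/mL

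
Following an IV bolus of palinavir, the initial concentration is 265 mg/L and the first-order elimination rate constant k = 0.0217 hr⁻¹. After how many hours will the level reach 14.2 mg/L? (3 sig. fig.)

135 hours

C(t) = C₀ e^(−kt)  ⇒  t = ln(C₀/C) / k
t = ln(265/14.2) / 0.02170 = 2.926 / 0.02170 ≈ 135 hours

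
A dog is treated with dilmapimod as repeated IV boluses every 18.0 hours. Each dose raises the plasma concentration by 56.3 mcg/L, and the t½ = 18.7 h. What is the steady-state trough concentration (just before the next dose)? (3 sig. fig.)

59.3 mcg/L

k = ln 2 / 18.7 = 0.03707 h⁻¹
Fraction remaining after one interval: e^(−kτ) = e^(−0.03707 × 18.0) = 0.5131
R = 1 / (1 − 0.5131) = 2.054
Css,max = 56.3 × 2.054 = 115.6 mcg/L
Css,min = Css,max × e^(−kτ) = 115.6 × 0.5131 ≈ 59.3 mcg/L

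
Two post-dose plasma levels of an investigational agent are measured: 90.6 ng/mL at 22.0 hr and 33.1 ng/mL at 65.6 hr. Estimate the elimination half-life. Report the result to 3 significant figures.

k = ln(C₁/C₂) / (t₂ − t₁) = ln(90.6/33.1) / (65.6 − 22.0)
  = 1.007 / 43.60 = 0.02309 hr⁻¹
t½ = ln 2 / k = ln 2 / 0.02309 ≈ 30.0 hours

30.0 hours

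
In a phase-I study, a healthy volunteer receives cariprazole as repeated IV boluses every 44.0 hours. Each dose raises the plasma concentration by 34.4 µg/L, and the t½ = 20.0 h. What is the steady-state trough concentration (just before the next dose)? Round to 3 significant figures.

9.57 µg/L

k = ln 2 / 20.0 = 0.03466 h⁻¹
Fraction remaining after one interval: e^(−kτ) = e^(−0.03466 × 44.0) = 0.2176
R = 1 / (1 − 0.2176) = 1.278
Css,max = 34.4 × 1.278 = 43.97 µg/L
Css,min = Css,max × e^(−kτ) = 43.97 × 0.2176 ≈ 9.57 µg/L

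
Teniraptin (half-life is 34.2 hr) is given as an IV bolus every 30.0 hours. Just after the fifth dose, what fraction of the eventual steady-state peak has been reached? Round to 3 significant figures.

k = ln 2 / 34.2 = 0.02027 hr⁻¹
f_n = 1 − e^(−nkτ) = 1 − e^(−5 × 0.02027 × 30.0) = 1 − e^(−3.040) = 1 − 0.04783 ≈ 0.952

0.952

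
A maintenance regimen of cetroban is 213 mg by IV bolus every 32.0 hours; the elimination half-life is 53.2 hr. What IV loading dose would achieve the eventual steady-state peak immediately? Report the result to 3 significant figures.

k = ln 2 / 53.2 = 0.01303 hr⁻¹
Accumulation ratio R = 1 / (1 − e^(−kτ)) = 1 / (1 − e^(−0.01303×32.0)) = 1 / (1 − 0.6591) = 2.933
Loading dose = maintenance dose × R = 213 × 2.933 ≈ 625 mg

625 mg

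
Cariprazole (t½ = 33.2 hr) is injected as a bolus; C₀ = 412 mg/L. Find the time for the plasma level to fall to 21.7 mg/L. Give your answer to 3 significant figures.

141 hours

k = ln 2 / 33.2 = 0.02088 hr⁻¹
C(t) = C₀ e^(−kt)  ⇒  t = ln(C₀/C) / k
t = ln(412/21.7) / 0.02088 = 2.944 / 0.02088 ≈ 141 hours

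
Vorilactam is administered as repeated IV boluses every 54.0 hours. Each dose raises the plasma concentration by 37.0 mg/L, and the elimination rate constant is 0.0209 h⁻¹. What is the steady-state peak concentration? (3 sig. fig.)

Fraction remaining after one interval: e^(−kτ) = e^(−0.02090 × 54.0) = 0.3235
R = 1 / (1 − 0.3235) = 1.478
Css,max = 37.0 × 1.478 ≈ 54.7 mg/L

54.7 mg/L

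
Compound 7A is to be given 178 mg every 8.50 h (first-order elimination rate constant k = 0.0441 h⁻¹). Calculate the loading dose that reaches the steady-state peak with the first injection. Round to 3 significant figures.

Accumulation ratio R = 1 / (1 − e^(−kτ)) = 1 / (1 − e^(−0.04410×8.50)) = 1 / (1 − 0.6874) = 3.199
Loading dose = maintenance dose × R = 178 × 3.199 ≈ 569 mg

569 mg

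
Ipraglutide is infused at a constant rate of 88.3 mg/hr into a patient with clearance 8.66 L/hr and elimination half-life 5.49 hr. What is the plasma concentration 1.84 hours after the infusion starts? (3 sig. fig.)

Css = rate / CL = 88.3 / 8.66 = 10.20 µg/mL
k = ln 2 / 5.49 = 0.1263 hr⁻¹
C(t) = Css (1 − e^(−kt)) = 10.20 × (1 − e^(−0.2323)) = 10.20 × 0.2073 ≈ 2.11 µg/mL

2.11 µg/mL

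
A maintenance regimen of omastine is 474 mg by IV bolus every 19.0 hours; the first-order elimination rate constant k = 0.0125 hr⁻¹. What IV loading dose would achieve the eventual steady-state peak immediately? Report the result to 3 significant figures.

Accumulation ratio R = 1 / (1 − e^(−kτ)) = 1 / (1 − e^(−0.01250×19.0)) = 1 / (1 − 0.7886) = 4.730
Loading dose = maintenance dose × R = 474 × 4.730 ≈ 2240 mg

2240 mg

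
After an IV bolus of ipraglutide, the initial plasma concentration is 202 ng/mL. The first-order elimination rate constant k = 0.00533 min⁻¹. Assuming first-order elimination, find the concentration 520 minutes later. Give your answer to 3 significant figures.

12.6 ng/mL

C(t) = C₀ e^(−kt) = 202 × e^(−0.005330 × 520) = 202 × e^(−2.772) = 202 × 0.06256 ≈ 12.6 ng/mL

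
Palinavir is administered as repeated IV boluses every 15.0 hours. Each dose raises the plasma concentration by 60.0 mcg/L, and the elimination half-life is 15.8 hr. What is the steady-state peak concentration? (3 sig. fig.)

124 mcg/L

k = ln 2 / 15.8 = 0.04387 hr⁻¹
Fraction remaining after one interval: e^(−kτ) = e^(−0.04387 × 15.0) = 0.5179
R = 1 / (1 − 0.5179) = 2.074
Css,max = 60.0 × 2.074 ≈ 124 mcg/L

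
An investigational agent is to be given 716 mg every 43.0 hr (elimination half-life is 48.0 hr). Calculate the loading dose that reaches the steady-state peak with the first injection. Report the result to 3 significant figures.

k = ln 2 / 48.0 = 0.01444 hr⁻¹
Accumulation ratio R = 1 / (1 − e^(−kτ)) = 1 / (1 − e^(−0.01444×43.0)) = 1 / (1 − 0.5374) = 2.162
Loading dose = maintenance dose × R = 716 × 2.162 ≈ 1550 mg

1550 mg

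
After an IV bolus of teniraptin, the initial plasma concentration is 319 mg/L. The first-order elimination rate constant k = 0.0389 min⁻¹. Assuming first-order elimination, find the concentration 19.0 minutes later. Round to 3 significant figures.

152 mg/L

C(t) = C₀ e^(−kt) = 319 × e^(−0.03890 × 19.0) = 319 × e^(−0.7391) = 319 × 0.4775 ≈ 152 mg/L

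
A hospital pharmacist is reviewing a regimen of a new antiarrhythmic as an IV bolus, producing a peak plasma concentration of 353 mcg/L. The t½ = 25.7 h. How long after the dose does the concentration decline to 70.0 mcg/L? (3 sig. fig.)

60.0 hours

k = ln 2 / 25.7 = 0.02697 h⁻¹
C(t) = C₀ e^(−kt)  ⇒  t = ln(C₀/C) / k
t = ln(353/70.0) / 0.02697 = 1.618 / 0.02697 ≈ 60.0 hours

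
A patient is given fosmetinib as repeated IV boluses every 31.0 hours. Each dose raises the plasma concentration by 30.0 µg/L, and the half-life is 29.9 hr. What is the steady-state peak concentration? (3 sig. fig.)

k = ln 2 / 29.9 = 0.02318 hr⁻¹
Fraction remaining after one interval: e^(−kτ) = e^(−0.02318 × 31.0) = 0.4874
R = 1 / (1 − 0.4874) = 1.951
Css,max = 30.0 × 1.951 ≈ 58.5 µg/L

58.5 µg/L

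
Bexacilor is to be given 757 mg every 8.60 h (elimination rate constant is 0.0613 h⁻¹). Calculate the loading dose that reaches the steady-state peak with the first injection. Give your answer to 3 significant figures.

Accumulation ratio R = 1 / (1 − e^(−kτ)) = 1 / (1 − e^(−0.06130×8.60)) = 1 / (1 − 0.5903) = 2.441
Loading dose = maintenance dose × R = 757 × 2.441 ≈ 1850 mg

1850 mg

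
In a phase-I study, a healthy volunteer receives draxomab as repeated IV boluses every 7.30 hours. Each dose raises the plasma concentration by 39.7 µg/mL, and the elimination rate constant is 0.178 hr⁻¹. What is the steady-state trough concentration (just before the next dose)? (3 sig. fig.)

Fraction remaining after one interval: e^(−kτ) = e^(−0.1780 × 7.30) = 0.2727
R = 1 / (1 − 0.2727) = 1.375
Css,max = 39.7 × 1.375 = 54.59 µg/mL
Css,min = Css,max × e^(−kτ) = 54.59 × 0.2727 ≈ 14.9 µg/mL

14.9 µg/mL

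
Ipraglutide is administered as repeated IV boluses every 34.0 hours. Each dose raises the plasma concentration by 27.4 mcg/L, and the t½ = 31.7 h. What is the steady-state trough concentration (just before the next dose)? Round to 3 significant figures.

k = ln 2 / 31.7 = 0.02187 h⁻¹
Fraction remaining after one interval: e^(−kτ) = e^(−0.02187 × 34.0) = 0.4755
R = 1 / (1 − 0.4755) = 1.906
Css,max = 27.4 × 1.906 = 52.24 mcg/L
Css,min = Css,max × e^(−kτ) = 52.24 × 0.4755 ≈ 24.8 mcg/L

24.8 mcg/L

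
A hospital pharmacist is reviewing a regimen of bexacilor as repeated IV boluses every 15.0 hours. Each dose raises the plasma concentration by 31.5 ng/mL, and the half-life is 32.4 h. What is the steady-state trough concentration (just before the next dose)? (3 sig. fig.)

k = ln 2 / 32.4 = 0.02139 h⁻¹
Fraction remaining after one interval: e^(−kτ) = e^(−0.02139 × 15.0) = 0.7255
R = 1 / (1 − 0.7255) = 3.643
Css,max = 31.5 × 3.643 = 114.8 ng/mL
Css,min = Css,max × e^(−kτ) = 114.8 × 0.7255 ≈ 83.3 ng/mL

83.3 ng/mL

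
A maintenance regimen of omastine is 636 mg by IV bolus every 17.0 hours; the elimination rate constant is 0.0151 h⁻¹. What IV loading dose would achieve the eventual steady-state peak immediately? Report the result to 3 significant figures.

Accumulation ratio R = 1 / (1 − e^(−kτ)) = 1 / (1 − e^(−0.01510×17.0)) = 1 / (1 − 0.7736) = 4.417
Loading dose = maintenance dose × R = 636 × 4.417 ≈ 2810 mg

2810 mg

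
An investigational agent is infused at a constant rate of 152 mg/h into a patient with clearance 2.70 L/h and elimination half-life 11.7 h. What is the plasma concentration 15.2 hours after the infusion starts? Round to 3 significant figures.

33.4 µg/mL

Css = rate / CL = 152 / 2.70 = 56.30 µg/mL
k = ln 2 / 11.7 = 0.05924 h⁻¹
C(t) = Css (1 − e^(−kt)) = 56.30 × (1 − e^(−0.9005)) = 56.30 × 0.5936 ≈ 33.4 µg/mL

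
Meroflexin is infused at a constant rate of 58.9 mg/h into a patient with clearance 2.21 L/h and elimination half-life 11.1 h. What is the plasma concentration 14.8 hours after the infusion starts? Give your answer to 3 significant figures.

Css = rate / CL = 58.9 / 2.21 = 26.65 µg/mL
k = ln 2 / 11.1 = 0.06245 h⁻¹
C(t) = Css (1 − e^(−kt)) = 26.65 × (1 − e^(−0.9242)) = 26.65 × 0.6031 ≈ 16.1 µg/mL

16.1 µg/mL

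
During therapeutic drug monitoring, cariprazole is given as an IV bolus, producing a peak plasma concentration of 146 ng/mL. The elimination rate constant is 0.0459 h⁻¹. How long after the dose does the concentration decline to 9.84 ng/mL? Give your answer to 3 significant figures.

58.8 hours

C(t) = C₀ e^(−kt)  ⇒  t = ln(C₀/C) / k
t = ln(146/9.84) / 0.04590 = 2.697 / 0.04590 ≈ 58.8 hours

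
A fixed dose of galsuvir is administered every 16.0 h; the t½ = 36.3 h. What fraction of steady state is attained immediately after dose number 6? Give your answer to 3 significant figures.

k = ln 2 / 36.3 = 0.01909 h⁻¹
f_n = 1 − e^(−nkτ) = 1 − e^(−6 × 0.01909 × 16.0) = 1 − e^(−1.833) = 1 − 0.1599 ≈ 0.840

0.840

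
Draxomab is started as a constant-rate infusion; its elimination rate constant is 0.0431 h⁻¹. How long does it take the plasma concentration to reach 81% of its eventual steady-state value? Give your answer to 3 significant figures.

f = 1 − e^(−kt)  ⇒  t = −ln(1 − f) / k
t = −ln(1 − 0.81) / 0.04310 = 1.661 / 0.04310 ≈ 38.5 hours

38.5 hours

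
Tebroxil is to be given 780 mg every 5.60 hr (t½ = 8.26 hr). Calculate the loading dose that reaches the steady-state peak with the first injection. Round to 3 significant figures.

2080 mg

k = ln 2 / 8.26 = 0.08392 hr⁻¹
Accumulation ratio R = 1 / (1 − e^(−kτ)) = 1 / (1 − e^(−0.08392×5.60)) = 1 / (1 − 0.6250) = 2.667
Loading dose = maintenance dose × R = 780 × 2.667 ≈ 2080 mg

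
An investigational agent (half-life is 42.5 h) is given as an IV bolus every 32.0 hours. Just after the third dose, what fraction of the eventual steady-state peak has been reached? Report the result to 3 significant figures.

k = ln 2 / 42.5 = 0.01631 h⁻¹
f_n = 1 − e^(−nkτ) = 1 − e^(−3 × 0.01631 × 32.0) = 1 − e^(−1.566) = 1 − 0.2089 ≈ 0.791

0.791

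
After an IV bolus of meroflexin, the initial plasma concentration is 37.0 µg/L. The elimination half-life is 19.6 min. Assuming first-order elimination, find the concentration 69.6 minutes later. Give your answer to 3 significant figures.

3.16 µg/L

k = ln 2 / 19.6 = 0.03536 min⁻¹
C(t) = C₀ e^(−kt) = 37.0 × e^(−0.03536 × 69.6) = 37.0 × e^(−2.461) = 37.0 × 0.08532 ≈ 3.16 µg/L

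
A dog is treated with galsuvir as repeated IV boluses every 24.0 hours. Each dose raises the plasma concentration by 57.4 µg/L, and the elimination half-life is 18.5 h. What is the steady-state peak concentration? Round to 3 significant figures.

96.8 µg/L

k = ln 2 / 18.5 = 0.03747 h⁻¹
Fraction remaining after one interval: e^(−kτ) = e^(−0.03747 × 24.0) = 0.4069
R = 1 / (1 − 0.4069) = 1.686
Css,max = 57.4 × 1.686 ≈ 96.8 µg/L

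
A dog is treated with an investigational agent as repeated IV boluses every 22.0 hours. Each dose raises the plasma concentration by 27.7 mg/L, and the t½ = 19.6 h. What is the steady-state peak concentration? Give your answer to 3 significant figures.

51.2 mg/L

k = ln 2 / 19.6 = 0.03536 h⁻¹
Fraction remaining after one interval: e^(−kτ) = e^(−0.03536 × 22.0) = 0.4593
R = 1 / (1 − 0.4593) = 1.850
Css,max = 27.7 × 1.850 ≈ 51.2 mg/L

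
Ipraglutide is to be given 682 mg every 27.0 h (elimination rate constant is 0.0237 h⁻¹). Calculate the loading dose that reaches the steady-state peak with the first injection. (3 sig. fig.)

Accumulation ratio R = 1 / (1 − e^(−kτ)) = 1 / (1 − e^(−0.02370×27.0)) = 1 / (1 − 0.5273) = 2.116
Loading dose = maintenance dose × R = 682 × 2.116 ≈ 1440 mg

1440 mg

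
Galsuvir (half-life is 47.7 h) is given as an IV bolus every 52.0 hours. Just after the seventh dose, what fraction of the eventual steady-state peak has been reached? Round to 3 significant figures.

k = ln 2 / 47.7 = 0.01453 h⁻¹
f_n = 1 − e^(−nkτ) = 1 − e^(−7 × 0.01453 × 52.0) = 1 − e^(−5.289) = 1 − 0.005045 ≈ 0.995

0.995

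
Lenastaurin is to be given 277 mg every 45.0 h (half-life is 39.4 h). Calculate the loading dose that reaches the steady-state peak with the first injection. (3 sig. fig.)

506 mg

k = ln 2 / 39.4 = 0.01759 h⁻¹
Accumulation ratio R = 1 / (1 − e^(−kτ)) = 1 / (1 − e^(−0.01759×45.0)) = 1 / (1 − 0.4531) = 1.828
Loading dose = maintenance dose × R = 277 × 1.828 ≈ 506 mg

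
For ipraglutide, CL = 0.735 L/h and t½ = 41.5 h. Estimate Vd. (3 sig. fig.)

k = ln 2 / t½ = ln 2 / 41.5 = 0.01670 h⁻¹
V = CL / k = 0.735 / 0.01670 ≈ 44.0 L

44.0 L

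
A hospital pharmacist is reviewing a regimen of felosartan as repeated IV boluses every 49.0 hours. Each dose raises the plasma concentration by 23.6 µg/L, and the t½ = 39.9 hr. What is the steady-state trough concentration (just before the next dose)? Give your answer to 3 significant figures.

17.6 µg/L

k = ln 2 / 39.9 = 0.01737 hr⁻¹
Fraction remaining after one interval: e^(−kτ) = e^(−0.01737 × 49.0) = 0.4269
R = 1 / (1 − 0.4269) = 1.745
Css,max = 23.6 × 1.745 = 41.18 µg/L
Css,min = Css,max × e^(−kτ) = 41.18 × 0.4269 ≈ 17.6 µg/L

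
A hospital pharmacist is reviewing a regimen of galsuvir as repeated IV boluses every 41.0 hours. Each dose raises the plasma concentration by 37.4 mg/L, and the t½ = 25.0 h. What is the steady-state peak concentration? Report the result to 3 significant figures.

k = ln 2 / 25.0 = 0.02773 h⁻¹
Fraction remaining after one interval: e^(−kτ) = e^(−0.02773 × 41.0) = 0.3209
R = 1 / (1 − 0.3209) = 1.472
Css,max = 37.4 × 1.472 ≈ 55.1 mg/L

55.1 mg/L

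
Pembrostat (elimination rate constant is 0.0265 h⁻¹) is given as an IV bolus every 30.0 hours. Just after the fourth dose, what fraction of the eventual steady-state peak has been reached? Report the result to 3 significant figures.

f_n = 1 − e^(−nkτ) = 1 − e^(−4 × 0.02650 × 30.0) = 1 − e^(−3.180) = 1 − 0.04159 ≈ 0.958

0.958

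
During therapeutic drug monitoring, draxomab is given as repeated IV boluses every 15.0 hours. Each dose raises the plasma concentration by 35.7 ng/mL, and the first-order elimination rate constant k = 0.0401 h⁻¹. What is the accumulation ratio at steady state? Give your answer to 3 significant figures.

2.21

Fraction remaining after one interval: e^(−kτ) = e^(−0.04010 × 15.0) = 0.5480
R = 1 / (1 − 0.5480) = 1 / 0.4520 ≈ 2.21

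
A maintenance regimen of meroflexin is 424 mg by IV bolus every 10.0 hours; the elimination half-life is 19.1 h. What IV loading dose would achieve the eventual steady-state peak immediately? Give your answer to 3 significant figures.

1390 mg

k = ln 2 / 19.1 = 0.03629 h⁻¹
Accumulation ratio R = 1 / (1 − e^(−kτ)) = 1 / (1 − e^(−0.03629×10.0)) = 1 / (1 − 0.6957) = 3.286
Loading dose = maintenance dose × R = 424 × 3.286 ≈ 1390 mg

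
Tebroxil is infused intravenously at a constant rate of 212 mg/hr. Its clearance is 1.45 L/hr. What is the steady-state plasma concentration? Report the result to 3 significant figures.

146 mg/L

Css = infusion rate / CL = 212 / 1.45 ≈ 146 mg/L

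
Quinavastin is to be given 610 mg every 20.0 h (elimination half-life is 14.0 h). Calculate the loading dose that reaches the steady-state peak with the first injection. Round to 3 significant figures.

k = ln 2 / 14.0 = 0.04951 h⁻¹
Accumulation ratio R = 1 / (1 − e^(−kτ)) = 1 / (1 − e^(−0.04951×20.0)) = 1 / (1 − 0.3715) = 1.591
Loading dose = maintenance dose × R = 610 × 1.591 ≈ 971 mg

971 mg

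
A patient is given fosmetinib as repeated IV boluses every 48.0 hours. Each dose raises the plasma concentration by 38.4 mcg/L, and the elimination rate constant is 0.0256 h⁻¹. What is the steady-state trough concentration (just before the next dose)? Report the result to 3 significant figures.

15.9 mcg/L

Fraction remaining after one interval: e^(−kτ) = e^(−0.02560 × 48.0) = 0.2926
R = 1 / (1 − 0.2926) = 1.414
Css,max = 38.4 × 1.414 = 54.29 mcg/L
Css,min = Css,max × e^(−kτ) = 54.29 × 0.2926 ≈ 15.9 mcg/L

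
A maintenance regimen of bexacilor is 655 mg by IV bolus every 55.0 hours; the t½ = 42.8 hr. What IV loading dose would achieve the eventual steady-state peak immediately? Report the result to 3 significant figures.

k = ln 2 / 42.8 = 0.01620 hr⁻¹
Accumulation ratio R = 1 / (1 − e^(−kτ)) = 1 / (1 − e^(−0.01620×55.0)) = 1 / (1 − 0.4104) = 1.696
Loading dose = maintenance dose × R = 655 × 1.696 ≈ 1110 mg

1110 mg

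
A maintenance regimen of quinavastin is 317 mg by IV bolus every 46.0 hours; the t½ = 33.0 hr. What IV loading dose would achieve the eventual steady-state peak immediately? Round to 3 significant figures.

k = ln 2 / 33.0 = 0.02100 hr⁻¹
Accumulation ratio R = 1 / (1 − e^(−kτ)) = 1 / (1 − e^(−0.02100×46.0)) = 1 / (1 − 0.3805) = 1.614
Loading dose = maintenance dose × R = 317 × 1.614 ≈ 512 mg

512 mg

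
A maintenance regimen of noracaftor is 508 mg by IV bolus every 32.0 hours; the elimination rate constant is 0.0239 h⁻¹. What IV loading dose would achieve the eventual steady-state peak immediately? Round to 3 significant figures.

Accumulation ratio R = 1 / (1 − e^(−kτ)) = 1 / (1 − e^(−0.02390×32.0)) = 1 / (1 − 0.4654) = 1.871
Loading dose = maintenance dose × R = 508 × 1.871 ≈ 950 mg

950 mg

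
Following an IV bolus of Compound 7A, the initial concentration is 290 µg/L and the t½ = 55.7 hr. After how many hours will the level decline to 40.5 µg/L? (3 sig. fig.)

158 hours

k = ln 2 / 55.7 = 0.01244 hr⁻¹
C(t) = C₀ e^(−kt)  ⇒  t = ln(C₀/C) / k
t = ln(290/40.5) / 0.01244 = 1.969 / 0.01244 ≈ 158 hours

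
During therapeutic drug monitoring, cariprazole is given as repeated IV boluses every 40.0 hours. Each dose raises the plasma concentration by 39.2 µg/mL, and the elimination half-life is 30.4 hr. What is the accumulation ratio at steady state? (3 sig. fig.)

1.67

k = ln 2 / 30.4 = 0.02280 hr⁻¹
Fraction remaining after one interval: e^(−kτ) = e^(−0.02280 × 40.0) = 0.4017
R = 1 / (1 − 0.4017) = 1 / 0.5983 ≈ 1.67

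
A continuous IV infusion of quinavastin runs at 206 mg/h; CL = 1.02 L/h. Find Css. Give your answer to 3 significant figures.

Css = infusion rate / CL = 206 / 1.02 ≈ 202 µg/mL

202 µg/mL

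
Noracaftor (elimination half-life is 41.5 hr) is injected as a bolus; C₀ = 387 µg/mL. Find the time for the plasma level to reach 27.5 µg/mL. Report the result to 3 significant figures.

k = ln 2 / 41.5 = 0.01670 hr⁻¹
C(t) = C₀ e^(−kt)  ⇒  t = ln(C₀/C) / k
t = ln(387/27.5) / 0.01670 = 2.644 / 0.01670 ≈ 158 hours

158 hours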